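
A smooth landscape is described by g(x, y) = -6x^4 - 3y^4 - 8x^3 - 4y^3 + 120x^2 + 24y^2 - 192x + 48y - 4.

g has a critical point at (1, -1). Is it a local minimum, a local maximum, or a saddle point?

local minimum

The mixed partial ∂²g/∂x∂y is 0, so the Hessian at any point is diag(g_xx, g_yy) = diag(24(-3x^2 - 2x + 10), 12(-3y^2 - 2y + 4)).
At (1, -1): H = diag(120, 36).
Both eigenvalues are positive, so H is positive definite: a local minimum.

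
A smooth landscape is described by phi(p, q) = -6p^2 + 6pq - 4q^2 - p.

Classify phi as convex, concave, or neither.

concave

phi is quadratic, so its Hessian is the constant matrix H = [[-12, 6], [6, -8]].
det(H) = 60, tr(H) = -20.
det(H) > 0 and tr(H) < 0, so H is negative definite everywhere: concave.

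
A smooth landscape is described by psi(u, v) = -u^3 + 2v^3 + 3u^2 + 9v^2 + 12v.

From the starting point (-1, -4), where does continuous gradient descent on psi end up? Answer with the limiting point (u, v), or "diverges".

diverges

psi is separable, so gradient descent decouples: u follows -∂psi/∂u, v follows -∂psi/∂v.
∂psi/∂u = -3u(u - 2); at u=-1 this is -9, so u increases.
∂psi/∂v = 6(v + 1)(v + 2); at v=-4 this is 36, so v decreases.
The v-coordinate has no critical point in that direction and runs off to infinity.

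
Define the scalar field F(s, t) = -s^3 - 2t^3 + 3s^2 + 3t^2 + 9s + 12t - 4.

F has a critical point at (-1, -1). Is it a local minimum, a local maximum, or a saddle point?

local minimum

The mixed partial ∂²F/∂s∂t is 0, so the Hessian at any point is diag(F_ss, F_tt) = diag(6(-s + 1), 6(-2t + 1)).
At (-1, -1): H = diag(12, 18).
Both eigenvalues are positive, so H is positive definite: a local minimum.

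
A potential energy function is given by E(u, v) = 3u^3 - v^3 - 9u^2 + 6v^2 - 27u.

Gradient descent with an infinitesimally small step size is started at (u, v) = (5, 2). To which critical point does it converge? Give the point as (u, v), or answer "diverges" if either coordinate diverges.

E is separable, so gradient descent decouples: u follows -∂E/∂u, v follows -∂E/∂v.
∂E/∂u = 9(u - 3)(u + 1); at u=5 this is 108, so u decreases.
∂E/∂v = -3v(v - 4); at v=2 this is 12, so v decreases.
u converges to its nearest critical value 3 (a local min of the u-part); v converges to 0. The iterate converges to (3, 0).

(3, 0)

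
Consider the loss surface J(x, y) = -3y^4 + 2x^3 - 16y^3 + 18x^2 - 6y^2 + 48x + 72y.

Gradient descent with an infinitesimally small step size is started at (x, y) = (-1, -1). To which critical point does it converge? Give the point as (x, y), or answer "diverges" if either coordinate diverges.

J is separable, so gradient descent decouples: x follows -∂J/∂x, y follows -∂J/∂y.
∂J/∂x = 6(x + 2)(x + 4); at x=-1 this is 18, so x decreases.
∂J/∂y = -12(y - 1)(y + 2)(y + 3); at y=-1 this is 48, so y decreases.
x converges to its nearest critical value -2 (a local min of the x-part); y converges to -2. The iterate converges to (-2, -2).

(-2, -2)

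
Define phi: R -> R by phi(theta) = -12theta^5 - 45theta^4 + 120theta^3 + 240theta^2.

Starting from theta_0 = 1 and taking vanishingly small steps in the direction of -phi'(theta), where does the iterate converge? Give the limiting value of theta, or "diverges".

0

phi'(theta) = -60theta(theta - 2)(theta + 1)(theta + 4), so phi'(1) = 600.
Gradient descent moves in the -phi' direction, i.e. theta is decreasing.
The nearest critical point in that direction is theta = 0, where phi'' = 480 > 0 (a local minimum). The iterate converges there.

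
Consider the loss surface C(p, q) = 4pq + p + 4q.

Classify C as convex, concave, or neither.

C is quadratic, so its Hessian is the constant matrix H = [[0, 4], [4, 0]].
det(H) = -16, tr(H) = 0.
det(H) < 0, so H is indefinite: neither convex nor concave.

neither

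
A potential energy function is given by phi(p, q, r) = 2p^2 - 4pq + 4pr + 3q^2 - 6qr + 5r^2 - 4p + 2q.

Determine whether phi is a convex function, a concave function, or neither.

phi is quadratic, so its Hessian is the constant matrix H = [[4, -4, 4], [-4, 6, -6], [4, -6, 10]].
Leading principal minors: 4, 8, 32.
All positive ⇒ H ≻ 0 ⇒ convex.

convex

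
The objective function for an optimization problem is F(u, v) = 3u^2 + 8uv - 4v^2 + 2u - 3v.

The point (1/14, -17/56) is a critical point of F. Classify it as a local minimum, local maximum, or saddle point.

saddle point

The Hessian of F is constant: H = [[6, 8], [8, -8]].
det(H) = 6·(-8) − 8² = -112.
Since det(H) < 0, H is indefinite and the critical point is a saddle point.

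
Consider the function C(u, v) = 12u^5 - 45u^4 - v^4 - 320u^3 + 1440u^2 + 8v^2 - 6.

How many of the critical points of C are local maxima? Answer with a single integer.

4

C separates as a function of u plus a function of v, so ∇C=0 decouples.
∂C/∂u = 60u(u - 4)(u - 3)(u + 4) = 0 at u ∈ {-4, 0, 3, 4}; ∂C/∂v = -4v(v - 2)(v + 2) = 0 at v ∈ {-2, 0, 2}.
The Hessian is diagonal: diag(C_uu, C_vv). Second derivatives: C_uu(-4)=-13440, C_uu(0)=2880, C_uu(3)=-1260, C_uu(4)=1920; C_vv(-2)=-32, C_vv(0)=16, C_vv(2)=-32.
Local maxima occur where both diagonal entries negative: (-4, -2), (-4, 2), (3, -2), (3, 2). Count: 4.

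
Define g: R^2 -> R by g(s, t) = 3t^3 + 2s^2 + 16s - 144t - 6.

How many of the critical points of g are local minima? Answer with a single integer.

g separates as a function of s plus a function of t, so ∇g=0 decouples.
∂g/∂s = 4(s + 4) = 0 at s ∈ {-4}; ∂g/∂t = 9(t - 4)(t + 4) = 0 at t ∈ {-4, 4}.
The Hessian is diagonal: diag(g_ss, g_tt). Second derivatives: g_ss(-4)=4; g_tt(-4)=-72, g_tt(4)=72.
Local minima occur where both diagonal entries positive: (-4, 4). Count: 1.

1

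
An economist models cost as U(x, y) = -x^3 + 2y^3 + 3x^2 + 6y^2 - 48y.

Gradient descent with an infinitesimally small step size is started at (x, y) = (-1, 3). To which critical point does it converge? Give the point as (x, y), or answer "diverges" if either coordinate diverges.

U is separable, so gradient descent decouples: x follows -∂U/∂x, y follows -∂U/∂y.
∂U/∂x = -3x(x - 2); at x=-1 this is -9, so x increases.
∂U/∂y = 6(y - 2)(y + 4); at y=3 this is 42, so y decreases.
x converges to its nearest critical value 0 (a local min of the x-part); y converges to 2. The iterate converges to (0, 2).

(0, 2)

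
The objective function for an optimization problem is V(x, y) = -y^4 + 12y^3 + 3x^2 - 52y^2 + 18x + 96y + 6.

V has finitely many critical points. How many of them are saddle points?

V separates as a function of x plus a function of y, so ∇V=0 decouples.
∂V/∂x = 6(x + 3) = 0 at x ∈ {-3}; ∂V/∂y = -4(y - 4)(y - 3)(y - 2) = 0 at y ∈ {2, 3, 4}.
The Hessian is diagonal: diag(V_xx, V_yy). Second derivatives: V_xx(-3)=6; V_yy(2)=-8, V_yy(3)=4, V_yy(4)=-8.
Saddle points occur where the two diagonal entries have opposite signs: (-3, 2), (-3, 4). Count: 2.

2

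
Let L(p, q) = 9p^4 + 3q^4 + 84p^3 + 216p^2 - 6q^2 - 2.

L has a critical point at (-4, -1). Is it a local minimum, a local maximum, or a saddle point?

local minimum

The mixed partial ∂²L/∂p∂q is 0, so the Hessian at any point is diag(L_pp, L_qq) = diag(36(3p^2 + 14p + 12), 12(3q^2 - 1)).
At (-4, -1): H = diag(144, 24).
Both eigenvalues are positive, so H is positive definite: a local minimum.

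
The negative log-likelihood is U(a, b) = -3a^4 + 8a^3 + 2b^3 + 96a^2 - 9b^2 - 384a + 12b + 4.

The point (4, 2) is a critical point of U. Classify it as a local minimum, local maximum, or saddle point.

saddle point

The mixed partial ∂²U/∂a∂b is 0, so the Hessian at any point is diag(U_aa, U_bb) = diag(12(-3a^2 + 4a + 16), 6(2b - 3)).
At (4, 2): H = diag(-192, 6).
The eigenvalues have opposite signs, so H is indefinite: a saddle point.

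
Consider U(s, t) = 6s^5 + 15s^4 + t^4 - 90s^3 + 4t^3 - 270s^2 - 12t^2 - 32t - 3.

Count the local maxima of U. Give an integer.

2

U separates as a function of s plus a function of t, so ∇U=0 decouples.
∂U/∂s = 30s(s - 3)(s + 2)(s + 3) = 0 at s ∈ {-3, -2, 0, 3}; ∂U/∂t = 4(t - 2)(t + 1)(t + 4) = 0 at t ∈ {-4, -1, 2}.
The Hessian is diagonal: diag(U_ss, U_tt). Second derivatives: U_ss(-3)=-540, U_ss(-2)=300, U_ss(0)=-540, U_ss(3)=2700; U_tt(-4)=72, U_tt(-1)=-36, U_tt(2)=72.
Local maxima occur where both diagonal entries negative: (-3, -1), (0, -1). Count: 2.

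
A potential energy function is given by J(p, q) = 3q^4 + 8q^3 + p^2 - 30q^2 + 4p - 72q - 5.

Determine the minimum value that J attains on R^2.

J(p,q) separates as A(p) + B(q) − 5, so its minimum is min A + min B − 5.
A'(p) = 2p + 4 vanishes at p ∈ {-2}; B'(q) = 12(q - 2)(q + 1)(q + 3) vanishes at q ∈ {-3, -1, 2}.
Local minima of A (where A''>0): A(-2)=-4. Local minima of B: B(-3)=-27, B(2)=-152.
So the global minimum of J is A(-2) + B(2) − 5 = -4 − 152 − 5 = -161, attained at (-2, 2).

-161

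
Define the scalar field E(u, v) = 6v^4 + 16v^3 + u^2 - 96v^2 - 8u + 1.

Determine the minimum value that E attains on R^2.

E(u,v) separates as P(u) + Q(v) + 1, so its minimum is min P + min Q + 1.
P'(u) = 2u - 8 vanishes at u ∈ {4}; Q'(v) = 24v(v - 2)(v + 4) vanishes at v ∈ {-4, 0, 2}.
Local minima of P (where P''>0): P(4)=-16. Local minima of Q: Q(-4)=-1024, Q(2)=-160.
So the global minimum of E is P(4) + Q(-4) + 1 = -16 − 1024 + 1 = -1039, attained at (4, -4).

-1039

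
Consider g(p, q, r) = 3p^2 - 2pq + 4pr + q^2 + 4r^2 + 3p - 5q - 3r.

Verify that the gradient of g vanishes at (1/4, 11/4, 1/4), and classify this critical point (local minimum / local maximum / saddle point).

local minimum

∇g = (6p - 2q + 4r + 3, -2p + 2q - 5, 4p + 8r - 3); substituting (1/4, 11/4, 1/4) gives ∇g = (0, 0, 0), so (1/4, 11/4, 1/4) is indeed a critical point.
The Hessian is constant: H = [[6, -2, 4], [-2, 2, 0], [4, 0, 8]].
Leading principal minors: Δ₁ = 6, Δ₂ = 8, Δ₃ = 32.
All leading minors are positive, so H is positive definite: a local minimum.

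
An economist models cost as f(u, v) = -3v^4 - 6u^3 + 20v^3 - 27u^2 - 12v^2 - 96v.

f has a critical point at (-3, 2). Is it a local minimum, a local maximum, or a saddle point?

The mixed partial ∂²f/∂u∂v is 0, so the Hessian at any point is diag(f_uu, f_vv) = diag(-18(2u + 3), 12(-3v^2 + 10v - 2)).
At (-3, 2): H = diag(54, 72).
Both eigenvalues are positive, so H is positive definite: a local minimum.

local minimum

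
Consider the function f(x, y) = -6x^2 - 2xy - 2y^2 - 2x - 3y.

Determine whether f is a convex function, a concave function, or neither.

concave

f is quadratic, so its Hessian is the constant matrix H = [[-12, -2], [-2, -4]].
det(H) = 44, tr(H) = -16.
det(H) > 0 and tr(H) < 0, so H is negative definite everywhere: concave.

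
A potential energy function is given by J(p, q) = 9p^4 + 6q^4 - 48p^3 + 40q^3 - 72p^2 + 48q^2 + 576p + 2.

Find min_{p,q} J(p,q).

J(p,q) separates as A(p) + B(q) + 2, so its minimum is min A + min B + 2.
A'(p) = 36(p - 4)(p - 2)(p + 2) vanishes at p ∈ {-2, 2, 4}; B'(q) = 24q(q + 1)(q + 4) vanishes at q ∈ {-4, -1, 0}.
Local minima of A (where A''>0): A(-2)=-912, A(4)=384. Local minima of B: B(-4)=-256, B(0)=0.
So the global minimum of J is A(-2) + B(-4) + 2 = -912 − 256 + 2 = -1166, attained at (-2, -4).

-1166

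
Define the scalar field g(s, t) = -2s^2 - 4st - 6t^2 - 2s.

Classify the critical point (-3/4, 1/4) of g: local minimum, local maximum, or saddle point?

The Hessian of g is constant: H = [[-4, -4], [-4, -12]].
det(H) = (-4)·(-12) − (-4)² = 32.
det(H) > 0 and tr(H) = -16 < 0, so H is negative definite and the point is a local maximum.

local maximum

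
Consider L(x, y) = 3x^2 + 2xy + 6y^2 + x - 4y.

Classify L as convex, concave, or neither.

convex

L is quadratic, so its Hessian is the constant matrix H = [[6, 2], [2, 12]].
det(H) = 68, tr(H) = 18.
det(H) > 0 and tr(H) > 0, so H is positive definite everywhere: convex.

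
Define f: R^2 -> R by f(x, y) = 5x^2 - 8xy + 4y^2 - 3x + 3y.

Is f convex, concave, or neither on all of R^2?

f is quadratic, so its Hessian is the constant matrix H = [[10, -8], [-8, 8]].
det(H) = 16, tr(H) = 18.
det(H) > 0 and tr(H) > 0, so H is positive definite everywhere: convex.

convex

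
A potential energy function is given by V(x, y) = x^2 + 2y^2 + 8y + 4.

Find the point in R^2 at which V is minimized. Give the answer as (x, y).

(0, -2)

V(x,y) separates as P(x) + Q(y) + 4, so its minimum is min P + min Q + 4.
P'(x) = 2x vanishes at x ∈ {0}; Q'(y) = 4y + 8 vanishes at y ∈ {-2}.
Local minima of P (where P''>0): P(0)=0. Local minima of Q: Q(-2)=-8.
So the global minimum of V is P(0) + Q(-2) + 4 = 0 − 8 + 4 = -4, attained at (0, -2).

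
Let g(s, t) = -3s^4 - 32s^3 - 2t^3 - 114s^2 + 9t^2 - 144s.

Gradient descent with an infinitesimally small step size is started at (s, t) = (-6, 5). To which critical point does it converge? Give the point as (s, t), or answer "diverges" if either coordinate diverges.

diverges

g is separable, so gradient descent decouples: s follows -∂g/∂s, t follows -∂g/∂t.
∂g/∂s = -12(s + 1)(s + 3)(s + 4); at s=-6 this is 360, so s decreases.
∂g/∂t = -6t(t - 3); at t=5 this is -60, so t increases.
The s-coordinate has no critical point in that direction and runs off to infinity.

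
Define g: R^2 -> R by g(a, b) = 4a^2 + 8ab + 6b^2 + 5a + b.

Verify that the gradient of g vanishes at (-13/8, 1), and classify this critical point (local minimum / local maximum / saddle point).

local minimum

∇g = (8a + 8b + 5, 8a + 12b + 1); substituting (-13/8, 1) gives ∇g = (0, 0), so (-13/8, 1) is indeed a critical point.
The Hessian of g is constant: H = [[8, 8], [8, 12]].
det(H) = 8·12 − 8² = 32.
det(H) > 0 and tr(H) = 20 > 0, so H is positive definite and the point is a local minimum.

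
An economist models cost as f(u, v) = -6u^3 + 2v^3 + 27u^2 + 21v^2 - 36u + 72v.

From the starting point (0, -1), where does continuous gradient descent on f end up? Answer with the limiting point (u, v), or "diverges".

(1, -3)

f is separable, so gradient descent decouples: u follows -∂f/∂u, v follows -∂f/∂v.
∂f/∂u = -18(u - 2)(u - 1); at u=0 this is -36, so u increases.
∂f/∂v = 6(v + 3)(v + 4); at v=-1 this is 36, so v decreases.
u converges to its nearest critical value 1 (a local min of the u-part); v converges to -3. The iterate converges to (1, -3).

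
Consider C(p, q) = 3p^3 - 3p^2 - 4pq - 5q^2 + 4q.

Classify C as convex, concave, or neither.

neither

The term 3p^3 is cubic, so the Hessian is not constant.
∂²C/∂p² = 18p - 6, which takes both signs as p varies (negative for sufficiently negative p). A diagonal entry of the Hessian changing sign means the Hessian is neither positive- nor negative-semidefinite on all of R^2.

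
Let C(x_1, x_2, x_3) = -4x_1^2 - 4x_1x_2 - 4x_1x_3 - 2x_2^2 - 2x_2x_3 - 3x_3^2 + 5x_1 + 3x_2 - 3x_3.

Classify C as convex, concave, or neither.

concave

C is quadratic, so its Hessian is the constant matrix H = [[-8, -4, -4], [-4, -4, -2], [-4, -2, -6]].
Leading principal minors: -8, 16, -64.
Signs alternate −, +, − ⇒ H ≺ 0 ⇒ concave.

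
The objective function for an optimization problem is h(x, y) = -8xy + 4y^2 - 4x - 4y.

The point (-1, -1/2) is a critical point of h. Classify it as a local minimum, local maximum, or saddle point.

The Hessian of h is constant: H = [[0, -8], [-8, 8]].
det(H) = 0·8 − (-8)² = -64.
Since det(H) < 0, H is indefinite and the critical point is a saddle point.

saddle point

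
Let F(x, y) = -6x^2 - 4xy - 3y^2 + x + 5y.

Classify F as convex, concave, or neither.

F is quadratic, so its Hessian is the constant matrix H = [[-12, -4], [-4, -6]].
det(H) = 56, tr(H) = -18.
det(H) > 0 and tr(H) < 0, so H is negative definite everywhere: concave.

concave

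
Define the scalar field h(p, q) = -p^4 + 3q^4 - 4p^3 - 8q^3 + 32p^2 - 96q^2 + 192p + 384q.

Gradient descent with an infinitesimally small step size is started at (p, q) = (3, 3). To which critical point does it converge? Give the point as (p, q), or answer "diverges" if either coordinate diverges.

h is separable, so gradient descent decouples: p follows -∂h/∂p, q follows -∂h/∂q.
∂h/∂p = -4(p - 4)(p + 3)(p + 4); at p=3 this is 168, so p decreases.
∂h/∂q = 12(q - 4)(q - 2)(q + 4); at q=3 this is -84, so q increases.
p converges to its nearest critical value -3 (a local min of the p-part); q converges to 4. The iterate converges to (-3, 4).

(-3, 4)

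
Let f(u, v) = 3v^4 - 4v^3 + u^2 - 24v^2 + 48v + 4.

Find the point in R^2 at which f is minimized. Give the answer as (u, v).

f(u,v) separates as P(u) + Q(v) + 4, so its minimum is min P + min Q + 4.
P'(u) = 2u vanishes at u ∈ {0}; Q'(v) = 12(v - 2)(v - 1)(v + 2) vanishes at v ∈ {-2, 1, 2}.
Local minima of P (where P''>0): P(0)=0. Local minima of Q: Q(-2)=-112, Q(2)=16.
So the global minimum of f is P(0) + Q(-2) + 4 = 0 − 112 + 4 = -108, attained at (0, -2).

(0, -2)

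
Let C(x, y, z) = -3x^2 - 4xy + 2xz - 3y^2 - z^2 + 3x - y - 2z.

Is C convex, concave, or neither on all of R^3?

C is quadratic, so its Hessian is the constant matrix H = [[-6, -4, 2], [-4, -6, 0], [2, 0, -2]].
Leading principal minors: -6, 20, -16.
Signs alternate −, +, − ⇒ H ≺ 0 ⇒ concave.

concave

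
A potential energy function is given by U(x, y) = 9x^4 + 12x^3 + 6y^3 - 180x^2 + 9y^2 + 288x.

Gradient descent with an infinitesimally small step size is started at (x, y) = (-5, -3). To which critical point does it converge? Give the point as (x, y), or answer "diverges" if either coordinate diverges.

U is separable, so gradient descent decouples: x follows -∂U/∂x, y follows -∂U/∂y.
∂U/∂x = 36(x - 2)(x - 1)(x + 4); at x=-5 this is -1512, so x increases.
∂U/∂y = 18y(y + 1); at y=-3 this is 108, so y decreases.
The y-coordinate has no critical point in that direction and runs off to infinity.

diverges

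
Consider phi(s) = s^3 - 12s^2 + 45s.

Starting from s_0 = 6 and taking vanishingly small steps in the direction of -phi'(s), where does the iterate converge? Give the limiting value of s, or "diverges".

phi'(s) = 3(s - 5)(s - 3), so phi'(6) = 9.
Gradient descent moves in the -phi' direction, i.e. s is decreasing.
The nearest critical point in that direction is s = 5, where phi'' = 6 > 0 (a local minimum). The iterate converges there.

5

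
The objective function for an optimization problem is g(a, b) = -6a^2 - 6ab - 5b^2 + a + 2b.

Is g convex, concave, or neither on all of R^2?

concave

g is quadratic, so its Hessian is the constant matrix H = [[-12, -6], [-6, -10]].
det(H) = 84, tr(H) = -22.
det(H) > 0 and tr(H) < 0, so H is negative definite everywhere: concave.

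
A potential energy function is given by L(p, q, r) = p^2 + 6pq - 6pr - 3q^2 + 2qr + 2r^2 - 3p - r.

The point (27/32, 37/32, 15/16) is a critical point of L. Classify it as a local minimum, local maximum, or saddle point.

saddle point

The Hessian is constant: H = [[2, 6, -6], [6, -6, 2], [-6, 2, 4]].
Leading principal minors: Δ₁ = 2, Δ₂ = -48, Δ₃ = -128.
The minors fit neither the all-positive nor the alternating-sign pattern, so H is indefinite: a saddle point.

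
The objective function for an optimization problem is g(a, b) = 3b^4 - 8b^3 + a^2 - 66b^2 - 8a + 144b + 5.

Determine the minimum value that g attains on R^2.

-578

g(a,b) separates as P(a) + Q(b) + 5, so its minimum is min P + min Q + 5.
P'(a) = 2a - 8 vanishes at a ∈ {4}; Q'(b) = 12(b - 4)(b - 1)(b + 3) vanishes at b ∈ {-3, 1, 4}.
Local minima of P (where P''>0): P(4)=-16. Local minima of Q: Q(-3)=-567, Q(4)=-224.
So the global minimum of g is P(4) + Q(-3) + 5 = -16 − 567 + 5 = -578, attained at (4, -3).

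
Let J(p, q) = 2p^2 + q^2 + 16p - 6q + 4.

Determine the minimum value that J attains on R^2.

J(p,q) separates as A(p) + B(q) + 4, so its minimum is min A + min B + 4.
A'(p) = 4p + 16 vanishes at p ∈ {-4}; B'(q) = 2q - 6 vanishes at q ∈ {3}.
Local minima of A (where A''>0): A(-4)=-32. Local minima of B: B(3)=-9.
So the global minimum of J is A(-4) + B(3) + 4 = -32 − 9 + 4 = -37, attained at (-4, 3).

-37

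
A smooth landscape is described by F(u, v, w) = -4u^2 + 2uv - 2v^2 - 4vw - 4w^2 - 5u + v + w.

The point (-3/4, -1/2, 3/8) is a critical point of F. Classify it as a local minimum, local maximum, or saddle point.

The Hessian is constant: H = [[-8, 2, 0], [2, -4, -4], [0, -4, -8]].
Leading principal minors: Δ₁ = -8, Δ₂ = 28, Δ₃ = -96.
The minors alternate sign starting negative (−, +, −), so H is negative definite: a local maximum.

local maximum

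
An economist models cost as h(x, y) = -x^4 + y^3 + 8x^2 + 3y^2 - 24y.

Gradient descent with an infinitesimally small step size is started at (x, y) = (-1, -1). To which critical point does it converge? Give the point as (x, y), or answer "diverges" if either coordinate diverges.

(0, 2)

h is separable, so gradient descent decouples: x follows -∂h/∂x, y follows -∂h/∂y.
∂h/∂x = -4x(x - 2)(x + 2); at x=-1 this is -12, so x increases.
∂h/∂y = 3(y - 2)(y + 4); at y=-1 this is -27, so y increases.
x converges to its nearest critical value 0 (a local min of the x-part); y converges to 2. The iterate converges to (0, 2).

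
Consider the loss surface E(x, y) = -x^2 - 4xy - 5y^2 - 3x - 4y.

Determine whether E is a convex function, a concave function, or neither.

concave

E is quadratic, so its Hessian is the constant matrix H = [[-2, -4], [-4, -10]].
det(H) = 4, tr(H) = -12.
det(H) > 0 and tr(H) < 0, so H is negative definite everywhere: concave.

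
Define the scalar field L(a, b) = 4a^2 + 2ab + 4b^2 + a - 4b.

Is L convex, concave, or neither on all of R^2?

convex

L is quadratic, so its Hessian is the constant matrix H = [[8, 2], [2, 8]].
det(H) = 60, tr(H) = 16.
det(H) > 0 and tr(H) > 0, so H is positive definite everywhere: convex.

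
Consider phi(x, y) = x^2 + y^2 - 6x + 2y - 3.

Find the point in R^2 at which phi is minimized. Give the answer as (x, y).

phi(x,y) separates as P(x) + Q(y) − 3, so its minimum is min P + min Q − 3.
P'(x) = 2x - 6 vanishes at x ∈ {3}; Q'(y) = 2y + 2 vanishes at y ∈ {-1}.
Local minima of P (where P''>0): P(3)=-9. Local minima of Q: Q(-1)=-1.
So the global minimum of phi is P(3) + Q(-1) − 3 = -9 − 1 − 3 = -13, attained at (3, -1).

(3, -1)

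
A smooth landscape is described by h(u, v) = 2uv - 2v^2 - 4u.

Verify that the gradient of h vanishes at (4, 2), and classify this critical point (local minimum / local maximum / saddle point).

saddle point

∇h = (2v - 4, 2u - 4v); substituting (4, 2) gives ∇h = (0, 0), so (4, 2) is indeed a critical point.
The Hessian of h is constant: H = [[0, 2], [2, -4]].
det(H) = 0·(-4) − 2² = -4.
Since det(H) < 0, H is indefinite and the critical point is a saddle point.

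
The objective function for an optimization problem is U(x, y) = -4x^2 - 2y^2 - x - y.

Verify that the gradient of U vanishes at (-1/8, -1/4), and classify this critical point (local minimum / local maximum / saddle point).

local maximum

∇U = (-8x - 1, -4y - 1); substituting (-1/8, -1/4) gives ∇U = (0, 0), so (-1/8, -1/4) is indeed a critical point.
The Hessian of U is constant: H = [[-8, 0], [0, -4]].
det(H) = (-8)·(-4) − 0² = 32.
det(H) > 0 and tr(H) = -12 < 0, so H is negative definite and the point is a local maximum.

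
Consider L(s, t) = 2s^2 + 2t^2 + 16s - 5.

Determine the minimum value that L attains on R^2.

L(s,t) separates as P(s) + Q(t) − 5, so its minimum is min P + min Q − 5.
P'(s) = 4s + 16 vanishes at s ∈ {-4}; Q'(t) = 4t vanishes at t ∈ {0}.
Local minima of P (where P''>0): P(-4)=-32. Local minima of Q: Q(0)=0.
So the global minimum of L is P(-4) + Q(0) − 5 = -32 + 0 − 5 = -37, attained at (-4, 0).

-37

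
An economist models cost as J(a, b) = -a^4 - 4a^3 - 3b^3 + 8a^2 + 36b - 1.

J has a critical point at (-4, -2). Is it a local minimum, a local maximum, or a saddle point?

saddle point

The mixed partial ∂²J/∂a∂b is 0, so the Hessian at any point is diag(J_aa, J_bb) = diag(4(-3a^2 - 6a + 4), -18b).
At (-4, -2): H = diag(-80, 36).
The eigenvalues have opposite signs, so H is indefinite: a saddle point.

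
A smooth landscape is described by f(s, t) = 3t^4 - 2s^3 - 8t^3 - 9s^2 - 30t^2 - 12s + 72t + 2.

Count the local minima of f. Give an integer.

f separates as a function of s plus a function of t, so ∇f=0 decouples.
∂f/∂s = -6(s + 1)(s + 2) = 0 at s ∈ {-2, -1}; ∂f/∂t = 12(t - 3)(t - 1)(t + 2) = 0 at t ∈ {-2, 1, 3}.
The Hessian is diagonal: diag(f_ss, f_tt). Second derivatives: f_ss(-2)=6, f_ss(-1)=-6; f_tt(-2)=180, f_tt(1)=-72, f_tt(3)=120.
Local minima occur where both diagonal entries positive: (-2, -2), (-2, 3). Count: 2.

2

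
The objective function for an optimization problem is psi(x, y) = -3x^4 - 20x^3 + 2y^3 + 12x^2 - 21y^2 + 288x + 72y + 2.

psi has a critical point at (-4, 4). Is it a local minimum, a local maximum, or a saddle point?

The mixed partial ∂²psi/∂x∂y is 0, so the Hessian at any point is diag(psi_xx, psi_yy) = diag(12(-3x^2 - 10x + 2), 6(2y - 7)).
At (-4, 4): H = diag(-72, 6).
The eigenvalues have opposite signs, so H is indefinite: a saddle point.

saddle point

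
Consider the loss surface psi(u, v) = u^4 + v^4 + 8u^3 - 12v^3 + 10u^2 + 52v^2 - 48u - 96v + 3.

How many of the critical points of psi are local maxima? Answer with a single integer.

1

psi separates as a function of u plus a function of v, so ∇psi=0 decouples.
∂psi/∂u = 4(u - 1)(u + 3)(u + 4) = 0 at u ∈ {-4, -3, 1}; ∂psi/∂v = 4(v - 4)(v - 3)(v - 2) = 0 at v ∈ {2, 3, 4}.
The Hessian is diagonal: diag(psi_uu, psi_vv). Second derivatives: psi_uu(-4)=20, psi_uu(-3)=-16, psi_uu(1)=80; psi_vv(2)=8, psi_vv(3)=-4, psi_vv(4)=8.
Local maxima occur where both diagonal entries negative: (-3, 3). Count: 1.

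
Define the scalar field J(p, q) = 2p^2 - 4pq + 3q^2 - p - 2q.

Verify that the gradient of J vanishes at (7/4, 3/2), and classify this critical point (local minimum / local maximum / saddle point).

∇J = (4p - 4q - 1, -4p + 6q - 2); substituting (7/4, 3/2) gives ∇J = (0, 0), so (7/4, 3/2) is indeed a critical point.
The Hessian of J is constant: H = [[4, -4], [-4, 6]].
det(H) = 4·6 − (-4)² = 8.
det(H) > 0 and tr(H) = 10 > 0, so H is positive definite and the point is a local minimum.

local minimum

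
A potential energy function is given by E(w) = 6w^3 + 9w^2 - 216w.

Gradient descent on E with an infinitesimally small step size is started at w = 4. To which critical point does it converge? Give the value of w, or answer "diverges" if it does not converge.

3

E'(w) = 18(w - 3)(w + 4), so E'(4) = 144.
Gradient descent moves in the -E' direction, i.e. w is decreasing.
The nearest critical point in that direction is w = 3, where E'' = 126 > 0 (a local minimum). The iterate converges there.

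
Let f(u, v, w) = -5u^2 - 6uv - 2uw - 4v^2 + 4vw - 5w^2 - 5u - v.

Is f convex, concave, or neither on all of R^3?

concave

f is quadratic, so its Hessian is the constant matrix H = [[-10, -6, -2], [-6, -8, 4], [-2, 4, -10]].
Leading principal minors: -10, 44, -152.
Signs alternate −, +, − ⇒ H ≺ 0 ⇒ concave.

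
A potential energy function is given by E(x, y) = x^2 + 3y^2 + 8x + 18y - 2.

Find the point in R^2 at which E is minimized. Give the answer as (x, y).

E(x,y) separates as P(x) + Q(y) − 2, so its minimum is min P + min Q − 2.
P'(x) = 2x + 8 vanishes at x ∈ {-4}; Q'(y) = 6y + 18 vanishes at y ∈ {-3}.
Local minima of P (where P''>0): P(-4)=-16. Local minima of Q: Q(-3)=-27.
So the global minimum of E is P(-4) + Q(-3) − 2 = -16 − 27 − 2 = -45, attained at (-4, -3).

(-4, -3)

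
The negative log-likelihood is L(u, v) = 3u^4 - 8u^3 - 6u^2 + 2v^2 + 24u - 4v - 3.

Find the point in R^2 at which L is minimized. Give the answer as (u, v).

L(u,v) separates as P(u) + Q(v) − 3, so its minimum is min P + min Q − 3.
P'(u) = 12(u - 2)(u - 1)(u + 1) vanishes at u ∈ {-1, 1, 2}; Q'(v) = 4v - 4 vanishes at v ∈ {1}.
Local minima of P (where P''>0): P(-1)=-19, P(2)=8. Local minima of Q: Q(1)=-2.
So the global minimum of L is P(-1) + Q(1) − 3 = -19 − 2 − 3 = -24, attained at (-1, 1).

(-1, 1)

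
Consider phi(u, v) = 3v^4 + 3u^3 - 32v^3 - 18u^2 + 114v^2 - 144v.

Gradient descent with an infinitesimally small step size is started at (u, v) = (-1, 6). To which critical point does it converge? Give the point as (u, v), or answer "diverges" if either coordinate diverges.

phi is separable, so gradient descent decouples: u follows -∂phi/∂u, v follows -∂phi/∂v.
∂phi/∂u = 9u(u - 4); at u=-1 this is 45, so u decreases.
∂phi/∂v = 12(v - 4)(v - 3)(v - 1); at v=6 this is 360, so v decreases.
The u-coordinate has no critical point in that direction and runs off to infinity.

diverges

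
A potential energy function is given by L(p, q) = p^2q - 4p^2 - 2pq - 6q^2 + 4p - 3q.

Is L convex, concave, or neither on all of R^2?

The term p^2q is cubic, so the Hessian is not constant.
∂²L/∂p² = 2q - 8, which takes both signs as q varies (negative for sufficiently negative q). A diagonal entry of the Hessian changing sign means the Hessian is neither positive- nor negative-semidefinite on all of R^2.

neither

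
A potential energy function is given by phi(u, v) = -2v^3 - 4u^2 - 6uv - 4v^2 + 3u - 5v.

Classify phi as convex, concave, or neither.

The term -2v^3 is cubic, so the Hessian is not constant.
∂²phi/∂v² = -12v - 8, which takes both signs as v varies (negative for sufficiently large v). A diagonal entry of the Hessian changing sign means the Hessian is neither positive- nor negative-semidefinite on all of R^2.

neither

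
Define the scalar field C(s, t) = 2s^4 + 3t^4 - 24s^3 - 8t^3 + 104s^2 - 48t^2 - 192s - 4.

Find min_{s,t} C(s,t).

-644

C(s,t) separates as P(s) + Q(t) − 4, so its minimum is min P + min Q − 4.
P'(s) = 8(s - 4)(s - 3)(s - 2) vanishes at s ∈ {2, 3, 4}; Q'(t) = 12t(t - 4)(t + 2) vanishes at t ∈ {-2, 0, 4}.
Local minima of P (where P''>0): P(2)=-128, P(4)=-128. Local minima of Q: Q(-2)=-80, Q(4)=-512.
So the global minimum of C is P(2) + Q(4) − 4 = -128 − 512 − 4 = -644, attained at (2, 4).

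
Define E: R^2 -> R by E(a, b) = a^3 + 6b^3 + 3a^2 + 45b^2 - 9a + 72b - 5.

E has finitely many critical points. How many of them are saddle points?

E separates as a function of a plus a function of b, so ∇E=0 decouples.
∂E/∂a = 3(a - 1)(a + 3) = 0 at a ∈ {-3, 1}; ∂E/∂b = 18(b + 1)(b + 4) = 0 at b ∈ {-4, -1}.
The Hessian is diagonal: diag(E_aa, E_bb). Second derivatives: E_aa(-3)=-12, E_aa(1)=12; E_bb(-4)=-54, E_bb(-1)=54.
Saddle points occur where the two diagonal entries have opposite signs: (-3, -1), (1, -4). Count: 2.

2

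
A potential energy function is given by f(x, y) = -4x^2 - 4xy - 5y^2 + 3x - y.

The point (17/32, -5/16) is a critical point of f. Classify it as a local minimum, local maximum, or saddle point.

local maximum

The Hessian of f is constant: H = [[-8, -4], [-4, -10]].
det(H) = (-8)·(-10) − (-4)² = 64.
det(H) > 0 and tr(H) = -18 < 0, so H is negative definite and the point is a local maximum.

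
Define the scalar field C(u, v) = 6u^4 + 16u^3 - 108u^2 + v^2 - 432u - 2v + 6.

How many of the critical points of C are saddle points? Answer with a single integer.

1

C separates as a function of u plus a function of v, so ∇C=0 decouples.
∂C/∂u = 24(u - 3)(u + 2)(u + 3) = 0 at u ∈ {-3, -2, 3}; ∂C/∂v = 2(v - 1) = 0 at v ∈ {1}.
The Hessian is diagonal: diag(C_uu, C_vv). Second derivatives: C_uu(-3)=144, C_uu(-2)=-120, C_uu(3)=720; C_vv(1)=2.
Saddle points occur where the two diagonal entries have opposite signs: (-2, 1). Count: 1.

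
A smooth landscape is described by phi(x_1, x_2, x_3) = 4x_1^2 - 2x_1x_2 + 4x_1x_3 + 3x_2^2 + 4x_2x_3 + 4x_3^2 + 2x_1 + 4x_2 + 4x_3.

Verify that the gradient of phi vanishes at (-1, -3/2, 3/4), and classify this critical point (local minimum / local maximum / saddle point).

local minimum

∇phi = (8x_1 - 2x_2 + 4x_3 + 2, -2x_1 + 6x_2 + 4x_3 + 4, 4x_1 + 4x_2 + 8x_3 + 4); substituting (-1, -3/2, 3/4) gives ∇phi = (0, 0, 0), so (-1, -3/2, 3/4) is indeed a critical point.
The Hessian is constant: H = [[8, -2, 4], [-2, 6, 4], [4, 4, 8]].
Leading principal minors: Δ₁ = 8, Δ₂ = 44, Δ₃ = 64.
All leading minors are positive, so H is positive definite: a local minimum.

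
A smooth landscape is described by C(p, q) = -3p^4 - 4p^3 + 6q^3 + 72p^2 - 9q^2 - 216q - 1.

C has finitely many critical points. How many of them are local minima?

C separates as a function of p plus a function of q, so ∇C=0 decouples.
∂C/∂p = -12p(p - 3)(p + 4) = 0 at p ∈ {-4, 0, 3}; ∂C/∂q = 18(q - 4)(q + 3) = 0 at q ∈ {-3, 4}.
The Hessian is diagonal: diag(C_pp, C_qq). Second derivatives: C_pp(-4)=-336, C_pp(0)=144, C_pp(3)=-252; C_qq(-3)=-126, C_qq(4)=126.
Local minima occur where both diagonal entries positive: (0, 4). Count: 1.

1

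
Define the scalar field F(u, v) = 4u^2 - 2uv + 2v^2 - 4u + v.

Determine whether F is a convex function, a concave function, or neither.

convex

F is quadratic, so its Hessian is the constant matrix H = [[8, -2], [-2, 4]].
det(H) = 28, tr(H) = 12.
det(H) > 0 and tr(H) > 0, so H is positive definite everywhere: convex.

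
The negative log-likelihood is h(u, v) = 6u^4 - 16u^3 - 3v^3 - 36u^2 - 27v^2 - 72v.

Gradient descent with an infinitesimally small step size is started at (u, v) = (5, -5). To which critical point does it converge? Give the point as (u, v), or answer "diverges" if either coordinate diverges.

(3, -4)

h is separable, so gradient descent decouples: u follows -∂h/∂u, v follows -∂h/∂v.
∂h/∂u = 24u(u - 3)(u + 1); at u=5 this is 1440, so u decreases.
∂h/∂v = -9(v + 2)(v + 4); at v=-5 this is -27, so v increases.
u converges to its nearest critical value 3 (a local min of the u-part); v converges to -4. The iterate converges to (3, -4).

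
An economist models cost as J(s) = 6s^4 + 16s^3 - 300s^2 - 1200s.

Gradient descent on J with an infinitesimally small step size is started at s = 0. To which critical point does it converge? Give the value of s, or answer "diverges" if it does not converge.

5

J'(s) = 24(s - 5)(s + 2)(s + 5), so J'(0) = -1200.
Gradient descent moves in the -J' direction, i.e. s is increasing.
The nearest critical point in that direction is s = 5, where J'' = 1680 > 0 (a local minimum). The iterate converges there.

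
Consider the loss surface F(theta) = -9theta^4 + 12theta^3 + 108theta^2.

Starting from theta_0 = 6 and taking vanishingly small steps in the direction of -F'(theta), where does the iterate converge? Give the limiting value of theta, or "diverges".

diverges

F'(theta) = -36theta(theta - 3)(theta + 2), so F'(6) = -5184.
Gradient descent moves in the -F' direction, i.e. theta is increasing.
There is no critical point above theta=6, and F' keeps the same sign, so the iterate runs off to +∞.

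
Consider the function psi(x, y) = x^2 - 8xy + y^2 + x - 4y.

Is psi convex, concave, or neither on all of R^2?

neither

psi is quadratic, so its Hessian is the constant matrix H = [[2, -8], [-8, 2]].
det(H) = -60, tr(H) = 4.
det(H) < 0, so H is indefinite: neither convex nor concave.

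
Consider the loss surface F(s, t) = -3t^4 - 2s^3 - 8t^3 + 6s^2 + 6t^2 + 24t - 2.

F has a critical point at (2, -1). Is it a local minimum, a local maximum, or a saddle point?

The mixed partial ∂²F/∂s∂t is 0, so the Hessian at any point is diag(F_ss, F_tt) = diag(12(-s + 1), 12(-3t^2 - 4t + 1)).
At (2, -1): H = diag(-12, 24).
The eigenvalues have opposite signs, so H is indefinite: a saddle point.

saddle point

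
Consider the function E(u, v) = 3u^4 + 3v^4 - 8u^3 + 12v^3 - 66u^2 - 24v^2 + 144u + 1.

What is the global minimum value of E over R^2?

E(u,v) separates as P(u) + Q(v) + 1, so its minimum is min P + min Q + 1.
P'(u) = 12(u - 4)(u - 1)(u + 3) vanishes at u ∈ {-3, 1, 4}; Q'(v) = 12v(v - 1)(v + 4) vanishes at v ∈ {-4, 0, 1}.
Local minima of P (where P''>0): P(-3)=-567, P(4)=-224. Local minima of Q: Q(-4)=-384, Q(1)=-9.
So the global minimum of E is P(-3) + Q(-4) + 1 = -567 − 384 + 1 = -950, attained at (-3, -4).

-950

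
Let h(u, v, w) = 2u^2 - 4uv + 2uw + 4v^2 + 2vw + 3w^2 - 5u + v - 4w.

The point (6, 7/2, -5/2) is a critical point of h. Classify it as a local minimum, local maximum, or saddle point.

The Hessian is constant: H = [[4, -4, 2], [-4, 8, 2], [2, 2, 6]].
Leading principal minors: Δ₁ = 4, Δ₂ = 16, Δ₃ = 16.
All leading minors are positive, so H is positive definite: a local minimum.

local minimum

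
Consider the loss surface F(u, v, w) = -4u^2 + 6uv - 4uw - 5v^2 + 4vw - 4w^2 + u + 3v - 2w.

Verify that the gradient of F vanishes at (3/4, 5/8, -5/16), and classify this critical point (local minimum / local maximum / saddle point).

local maximum

∇F = (-8u + 6v - 4w + 1, 6u - 10v + 4w + 3, -4u + 4v - 8w - 2); substituting (3/4, 5/8, -5/16) gives ∇F = (0, 0, 0), so (3/4, 5/8, -5/16) is indeed a critical point.
The Hessian is constant: H = [[-8, 6, -4], [6, -10, 4], [-4, 4, -8]].
Leading principal minors: Δ₁ = -8, Δ₂ = 44, Δ₃ = -256.
The minors alternate sign starting negative (−, +, −), so H is negative definite: a local maximum.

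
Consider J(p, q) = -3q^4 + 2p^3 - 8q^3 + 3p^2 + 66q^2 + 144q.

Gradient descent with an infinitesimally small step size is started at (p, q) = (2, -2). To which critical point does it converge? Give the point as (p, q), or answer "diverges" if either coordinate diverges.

(0, -1)

J is separable, so gradient descent decouples: p follows -∂J/∂p, q follows -∂J/∂q.
∂J/∂p = 6p(p + 1); at p=2 this is 36, so p decreases.
∂J/∂q = -12(q - 3)(q + 1)(q + 4); at q=-2 this is -120, so q increases.
p converges to its nearest critical value 0 (a local min of the p-part); q converges to -1. The iterate converges to (0, -1).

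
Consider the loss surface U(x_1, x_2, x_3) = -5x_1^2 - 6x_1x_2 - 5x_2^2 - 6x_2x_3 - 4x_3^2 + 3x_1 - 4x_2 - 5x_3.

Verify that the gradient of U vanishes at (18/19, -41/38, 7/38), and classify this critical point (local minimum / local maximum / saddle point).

∇U = (-10x_1 - 6x_2 + 3, -6x_1 - 10x_2 - 6x_3 - 4, -6x_2 - 8x_3 - 5); substituting (18/19, -41/38, 7/38) gives ∇U = (0, 0, 0), so (18/19, -41/38, 7/38) is indeed a critical point.
The Hessian is constant: H = [[-10, -6, 0], [-6, -10, -6], [0, -6, -8]].
Leading principal minors: Δ₁ = -10, Δ₂ = 64, Δ₃ = -152.
The minors alternate sign starting negative (−, +, −), so H is negative definite: a local maximum.

local maximum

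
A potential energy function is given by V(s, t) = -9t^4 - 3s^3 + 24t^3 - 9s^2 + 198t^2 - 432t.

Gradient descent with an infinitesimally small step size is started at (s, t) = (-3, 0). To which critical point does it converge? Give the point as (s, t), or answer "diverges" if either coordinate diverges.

V is separable, so gradient descent decouples: s follows -∂V/∂s, t follows -∂V/∂t.
∂V/∂s = -9s(s + 2); at s=-3 this is -27, so s increases.
∂V/∂t = -36(t - 4)(t - 1)(t + 3); at t=0 this is -432, so t increases.
s converges to its nearest critical value -2 (a local min of the s-part); t converges to 1. The iterate converges to (-2, 1).

(-2, 1)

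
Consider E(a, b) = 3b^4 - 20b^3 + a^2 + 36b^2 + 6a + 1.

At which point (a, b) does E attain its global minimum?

(-3, 0)

E(a,b) separates as P(a) + Q(b) + 1, so its minimum is min P + min Q + 1.
P'(a) = 2a + 6 vanishes at a ∈ {-3}; Q'(b) = 12b(b - 3)(b - 2) vanishes at b ∈ {0, 2, 3}.
Local minima of P (where P''>0): P(-3)=-9. Local minima of Q: Q(0)=0, Q(3)=27.
So the global minimum of E is P(-3) + Q(0) + 1 = -9 + 0 + 1 = -8, attained at (-3, 0).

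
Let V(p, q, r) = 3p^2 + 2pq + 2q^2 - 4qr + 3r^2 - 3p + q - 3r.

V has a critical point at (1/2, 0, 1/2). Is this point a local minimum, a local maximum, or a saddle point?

local minimum

The Hessian is constant: H = [[6, 2, 0], [2, 4, -4], [0, -4, 6]].
Leading principal minors: Δ₁ = 6, Δ₂ = 20, Δ₃ = 24.
All leading minors are positive, so H is positive definite: a local minimum.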